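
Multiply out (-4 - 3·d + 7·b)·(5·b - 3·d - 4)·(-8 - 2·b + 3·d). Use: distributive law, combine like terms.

(-4 - 3·d + 7·b)·(5·b - 3·d - 4)·(-8 - 2·b + 3·d)
= (-20·b + 12·d + 16 - 15·b·d + 9·d² + 12·d + 35·b² - 21·b·d - 28·b)·(-8 - 2·b + 3·d)    [distributive law]
= (-48·b + 24·d + 16 - 36·b·d + 9·d² + 35·b²)·(-8 - 2·b + 3·d)    [combine like terms]
= 384·b + 96·b² - 144·b·d - 192·d - 48·b·d + 72·d² - 128 - 32·b + 48·d + 288·b·d + 72·b²·d - 108·b·d² - 72·d² - 18·b·d² + 27·d³ - 280·b² - 70·b³ + 105·b²·d    [distributive law]
= 352·b - 184·b² + 96·b·d - 144·d - 128 + 177·b²·d - 126·b·d² + 27·d³ - 70·b³    [combine like terms]

352·b - 184·b² + 96·b·d - 144·d - 128 + 177·b²·d - 126·b·d² + 27·d³ - 70·b³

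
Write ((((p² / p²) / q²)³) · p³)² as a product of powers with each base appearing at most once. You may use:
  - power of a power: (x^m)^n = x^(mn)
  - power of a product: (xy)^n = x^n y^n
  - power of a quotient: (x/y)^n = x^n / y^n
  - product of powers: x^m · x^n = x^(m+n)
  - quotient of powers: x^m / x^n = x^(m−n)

p⁶·q⁻¹²

((((p² / p²) / q²)³) · p³)²
= ((((p² / p²) / q²)³)²) · ((p³)²)    [power of a product]
= (((p² / p²) / q²)⁶) · ((p³)²)    [power of a power]
= (((p² / p²)⁶) / ((q²)⁶)) · ((p³)²)    [power of a quotient]
= ((((p²)⁶) / ((p²)⁶)) / ((q²)⁶)) · ((p³)²)    [power of a quotient]
= ((p¹² / ((p²)⁶)) / ((q²)⁶)) · ((p³)²)    [power of a power]
= ((p¹² / p¹²) / ((q²)⁶)) · ((p³)²)    [power of a power]
= (p⁰ / ((q²)⁶)) · ((p³)²)    [quotient of powers]
= (p⁰ / q¹²) · ((p³)²)    [power of a power]
= (p⁰ / q¹²) · p⁶    [power of a power]
= p⁶·q⁻¹²    [quotient of powers; product of powers]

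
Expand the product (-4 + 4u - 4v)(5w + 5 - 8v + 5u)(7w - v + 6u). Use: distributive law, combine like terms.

(-4 + 4u - 4v)(5w + 5 - 8v + 5u)(7w - v + 6u)
= (-20w - 20 + 32v - 20u + 20uw + 20u - 32uv + 20u^2 - 20vw - 20v + 32v^2 - 20uv)(7w - v + 6u)    [distributive law]
= (-20w - 20 + 12v + 20uw - 52uv + 20u^2 - 20vw + 32v^2)(7w - v + 6u)    [combine like terms]
= -140w^2 + 20vw - 120uw - 140w + 20v - 120u + 84vw - 12v^2 + 72uv + 140uw^2 - 20uvw + 120u^2w - 364uvw + 52uv^2 - 312u^2v + 140u^2w - 20u^2v + 120u^3 - 140vw^2 + 20v^2w - 120uvw + 224v^2w - 32v^3 + 192uv^2    [distributive law]
= -140w^2 + 104vw - 120uw - 140w + 20v - 120u - 12v^2 + 72uv + 140uw^2 - 504uvw + 260u^2w + 244uv^2 - 332u^2v + 120u^3 - 140vw^2 + 244v^2w - 32v^3    [combine like terms]

-140w^2 + 104vw - 120uw - 140w + 20v - 120u - 12v^2 + 72uv + 140uw^2 - 504uvw + 260u^2w + 244uv^2 - 332u^2v + 120u^3 - 140vw^2 + 244v^2w - 32v^3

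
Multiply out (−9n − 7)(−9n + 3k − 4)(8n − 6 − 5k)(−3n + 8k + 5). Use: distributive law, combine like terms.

(−9n − 7)(−9n + 3k − 4)(8n − 6 − 5k)(−3n + 8k + 5)
= (81n^2 − 27kn + 36n + 63n − 21k + 28)(8n − 6 − 5k)(−3n + 8k + 5)    [distributive law]
= (81n^2 − 27kn + 99n − 21k + 28)(8n − 6 − 5k)(−3n + 8k + 5)    [combine like terms]
= (648n^3 − 486n^2 − 405kn^2 − 216kn^2 + 162kn + 135k^2n + 792n^2 − 594n − 495kn − 168kn + 126k + 105k^2 + 224n − 168 − 140k)(−3n + 8k + 5)    [distributive law]
= (648n^3 + 306n^2 − 621kn^2 − 501kn + 135k^2n − 370n − 14k + 105k^2 − 168)(−3n + 8k + 5)    [combine like terms]
= −1944n^4 + 5184kn^3 + 3240n^3 − 918n^3 + 2448kn^2 + 1530n^2 + 1863kn^3 − 4968k^2n^2 − 3105kn^2 + 1503kn^2 − 4008k^2n − 2505kn − 405k^2n^2 + 1080k^3n + 675k^2n + 1110n^2 − 2960kn − 1850n + 42kn − 112k^2 − 70k − 315k^2n + 840k^3 + 525k^2 + 504n − 1344k − 840    [distributive law]
= −1944n^4 + 7047kn^3 + 2322n^3 + 846kn^2 + 2640n^2 − 5373k^2n^2 − 3648k^2n − 5423kn + 1080k^3n − 1346n + 413k^2 − 1414k + 840k^3 − 840    [combine like terms]

−1944n^4 + 7047kn^3 + 2322n^3 + 846kn^2 + 2640n^2 − 5373k^2n^2 − 3648k^2n − 5423kn + 1080k^3n − 1346n + 413k^2 − 1414k + 840k^3 − 840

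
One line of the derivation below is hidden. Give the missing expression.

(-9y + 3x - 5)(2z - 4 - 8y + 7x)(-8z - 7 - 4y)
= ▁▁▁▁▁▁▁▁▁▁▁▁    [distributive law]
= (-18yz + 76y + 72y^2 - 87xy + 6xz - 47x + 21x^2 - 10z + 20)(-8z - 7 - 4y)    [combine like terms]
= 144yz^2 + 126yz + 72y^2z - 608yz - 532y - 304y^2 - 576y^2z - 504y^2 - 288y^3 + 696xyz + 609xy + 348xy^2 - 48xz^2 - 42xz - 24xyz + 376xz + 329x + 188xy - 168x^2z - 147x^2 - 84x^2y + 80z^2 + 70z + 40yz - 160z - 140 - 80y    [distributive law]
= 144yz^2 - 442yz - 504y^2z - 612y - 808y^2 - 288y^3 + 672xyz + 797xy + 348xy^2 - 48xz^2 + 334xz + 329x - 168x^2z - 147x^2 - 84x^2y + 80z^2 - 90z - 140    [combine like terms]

By distributive law:

(-18yz + 36y + 72y^2 - 63xy + 6xz - 12x - 24xy + 21x^2 - 10z + 20 + 40y - 35x)(-8z - 7 - 4y)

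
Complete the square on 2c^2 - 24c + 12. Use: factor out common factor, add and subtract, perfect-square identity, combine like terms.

2c^2 - 24c + 12
= 2(c^2 - 12c) + 12    [factor out 2 from the c-terms]
= 2(c^2 - 12c + 36 - 36) + 12    [add and subtract 36 inside the bracket]
= 2(c - 6)^2 - 72 + 12    [perfect-square identity]
= 2(c - 6)^2 - 60    [combine constants]

2(c - 6)^2 - 60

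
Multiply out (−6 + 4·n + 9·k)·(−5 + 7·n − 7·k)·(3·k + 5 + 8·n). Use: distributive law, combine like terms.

(−6 + 4·n + 9·k)·(−5 + 7·n − 7·k)·(3·k + 5 + 8·n)
= (30 − 42·n + 42·k − 20·n + 28·n² − 28·k·n − 45·k + 63·k·n − 63·k²)·(3·k + 5 + 8·n)    [distributive law]
= (30 − 62·n − 3·k + 28·n² + 35·k·n − 63·k²)·(3·k + 5 + 8·n)    [combine like terms]
= 90·k + 150 + 240·n − 186·k·n − 310·n − 496·n² − 9·k² − 15·k − 24·k·n + 84·k·n² + 140·n² + 224·n³ + 105·k²·n + 175·k·n + 280·k·n² − 189·k³ − 315·k² − 504·k²·n    [distributive law]
= 75·k + 150 − 70·n − 35·k·n − 356·n² − 324·k² + 364·k·n² + 224·n³ − 399·k²·n − 189·k³    [combine like terms]

75·k + 150 − 70·n − 35·k·n − 356·n² − 324·k² + 364·k·n² + 224·n³ − 399·k²·n − 189·k³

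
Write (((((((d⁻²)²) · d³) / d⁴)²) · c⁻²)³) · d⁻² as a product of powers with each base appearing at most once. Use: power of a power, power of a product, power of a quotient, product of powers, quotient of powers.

c⁻⁶d⁻³²

(((((((d⁻²)²) · d³) / d⁴)²) · c⁻²)³) · d⁻²
= (((((((d⁻²)²) · d³) / d⁴)²)³) · ((c⁻²)³)) · d⁻²    [power of a product]
= ((((((d⁻²)²) · d³) / d⁴)⁶) · ((c⁻²)³)) · d⁻²    [power of a power]
= ((((((d⁻²)²) · d³)⁶) / ((d⁴)⁶)) · ((c⁻²)³)) · d⁻²    [power of a quotient]
= ((((((d⁻²)²)⁶) · ((d³)⁶)) / ((d⁴)⁶)) · ((c⁻²)³)) · d⁻²    [power of a product]
= (((((d⁻²)¹²) · ((d³)⁶)) / ((d⁴)⁶)) · ((c⁻²)³)) · d⁻²    [power of a power]
= (((d⁻²⁴ · ((d³)⁶)) / ((d⁴)⁶)) · ((c⁻²)³)) · d⁻²    [power of a power]
= (((d⁻²⁴ · d¹⁸) / ((d⁴)⁶)) · ((c⁻²)³)) · d⁻²    [power of a power]
= ((d⁻⁶ / ((d⁴)⁶)) · ((c⁻²)³)) · d⁻²    [product of powers]
= ((d⁻⁶ / d²⁴) · ((c⁻²)³)) · d⁻²    [power of a power]
= (d⁻³⁰ · ((c⁻²)³)) · d⁻²    [quotient of powers]
= (d⁻³⁰ · c⁻⁶) · d⁻²    [power of a power]
= c⁻⁶d⁻³²    [product of powers]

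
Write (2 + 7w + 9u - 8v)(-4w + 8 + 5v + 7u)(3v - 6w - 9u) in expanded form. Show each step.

468vw - 288w^2 - 948uw + 48v - 96w - 144u - 162v^2 + 744uv - 774u^2 - 486vw^2 + 168w^3 + 174uw^2 + 441v^2w - 498uvw - 495u^2w + 327uv^2 + 288u^2v - 567u^3 - 120v^3

(2 + 7w + 9u - 8v)(-4w + 8 + 5v + 7u)(3v - 6w - 9u)
= (-8w + 16 + 10v + 14u - 28w^2 + 56w + 35vw + 49uw - 36uw + 72u + 45uv + 63u^2 + 32vw - 64v - 40v^2 - 56uv)(3v - 6w - 9u)    [distributive law]
= (48w + 16 - 54v + 86u - 28w^2 + 67vw + 13uw - 11uv + 63u^2 - 40v^2)(3v - 6w - 9u)    [combine like terms]
= 144vw - 288w^2 - 432uw + 48v - 96w - 144u - 162v^2 + 324vw + 486uv + 258uv - 516uw - 774u^2 - 84vw^2 + 168w^3 + 252uw^2 + 201v^2w - 402vw^2 - 603uvw + 39uvw - 78uw^2 - 117u^2w - 33uv^2 + 66uvw + 99u^2v + 189u^2v - 378u^2w - 567u^3 - 120v^3 + 240v^2w + 360uv^2    [distributive law]
= 468vw - 288w^2 - 948uw + 48v - 96w - 144u - 162v^2 + 744uv - 774u^2 - 486vw^2 + 168w^3 + 174uw^2 + 441v^2w - 498uvw - 495u^2w + 327uv^2 + 288u^2v - 567u^3 - 120v^3    [combine like terms]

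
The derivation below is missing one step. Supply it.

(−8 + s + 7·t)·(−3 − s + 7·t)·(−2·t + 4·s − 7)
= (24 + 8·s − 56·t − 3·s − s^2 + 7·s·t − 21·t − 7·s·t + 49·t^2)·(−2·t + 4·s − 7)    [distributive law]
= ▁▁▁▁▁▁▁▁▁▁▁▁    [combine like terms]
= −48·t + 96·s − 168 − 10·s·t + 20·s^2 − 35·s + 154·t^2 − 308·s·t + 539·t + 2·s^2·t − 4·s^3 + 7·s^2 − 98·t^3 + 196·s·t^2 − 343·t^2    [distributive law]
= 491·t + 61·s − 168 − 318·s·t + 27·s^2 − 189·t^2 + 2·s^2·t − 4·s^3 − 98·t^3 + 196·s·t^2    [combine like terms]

After combine like terms, the bracketed line is:

(24 + 5·s − 77·t − s^2 + 49·t^2)·(−2·t + 4·s − 7)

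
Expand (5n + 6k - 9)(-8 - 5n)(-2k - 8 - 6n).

518kn - 472n + 170n² + 230kn² + 150n³ + 96k² + 240k + 60k²n - 576

(5n + 6k - 9)(-8 - 5n)(-2k - 8 - 6n)
= (-40n - 25n² - 48k - 30kn + 72 + 45n)(-2k - 8 - 6n)    [distributive law]
= (5n - 25n² - 48k - 30kn + 72)(-2k - 8 - 6n)    [combine like terms]
= -10kn - 40n - 30n² + 50kn² + 200n² + 150n³ + 96k² + 384k + 288kn + 60k²n + 240kn + 180kn² - 144k - 576 - 432n    [distributive law]
= 518kn - 472n + 170n² + 230kn² + 150n³ + 96k² + 240k + 60k²n - 576    [combine like terms]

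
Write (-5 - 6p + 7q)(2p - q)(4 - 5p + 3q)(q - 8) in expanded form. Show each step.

(-5 - 6p + 7q)(2p - q)(4 - 5p + 3q)(q - 8)
= (-10p + 5q - 12p^2 + 6pq + 14pq - 7q^2)(4 - 5p + 3q)(q - 8)    [distributive law]
= (-10p + 5q - 12p^2 + 20pq - 7q^2)(4 - 5p + 3q)(q - 8)    [combine like terms]
= (-40p + 50p^2 - 30pq + 20q - 25pq + 15q^2 - 48p^2 + 60p^3 - 36p^2q + 80pq - 100p^2q + 60pq^2 - 28q^2 + 35pq^2 - 21q^3)(q - 8)    [distributive law]
= (-40p + 2p^2 + 25pq + 20q - 13q^2 + 60p^3 - 136p^2q + 95pq^2 - 21q^3)(q - 8)    [combine like terms]
= -40pq + 320p + 2p^2q - 16p^2 + 25pq^2 - 200pq + 20q^2 - 160q - 13q^3 + 104q^2 + 60p^3q - 480p^3 - 136p^2q^2 + 1088p^2q + 95pq^3 - 760pq^2 - 21q^4 + 168q^3    [distributive law]
= -240pq + 320p + 1090p^2q - 16p^2 - 735pq^2 + 124q^2 - 160q + 155q^3 + 60p^3q - 480p^3 - 136p^2q^2 + 95pq^3 - 21q^4    [combine like terms]

-240pq + 320p + 1090p^2q - 16p^2 - 735pq^2 + 124q^2 - 160q + 155q^3 + 60p^3q - 480p^3 - 136p^2q^2 + 95pq^3 - 21q^4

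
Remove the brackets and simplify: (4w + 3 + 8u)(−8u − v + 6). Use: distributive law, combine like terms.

−32uw − 4vw + 24w + 24u − 3v + 18 − 64u^2 − 8uv

(4w + 3 + 8u)(−8u − v + 6)
= −32uw − 4vw + 24w − 24u − 3v + 18 − 64u^2 − 8uv + 48u    [distributive law]
= −32uw − 4vw + 24w + 24u − 3v + 18 − 64u^2 − 8uv    [combine like terms]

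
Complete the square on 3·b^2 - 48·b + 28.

3(b - 8)^2 - 164

3·b^2 - 48·b + 28
= 3(b^2 - 16·b) + 28    [factor out 3 from the b-terms]
= 3(b^2 - 16·b + 64 - 64) + 28    [add and subtract 64 inside the bracket]
= 3(b - 8)^2 - 192 + 28    [perfect-square identity]
= 3(b - 8)^2 - 164    [combine constants]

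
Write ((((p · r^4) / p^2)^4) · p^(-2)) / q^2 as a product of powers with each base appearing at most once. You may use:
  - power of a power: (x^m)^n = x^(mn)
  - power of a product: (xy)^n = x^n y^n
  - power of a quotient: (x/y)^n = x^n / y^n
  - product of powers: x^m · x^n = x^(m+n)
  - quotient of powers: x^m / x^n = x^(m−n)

p^(-6)q^(-2)r^16

((((p · r^4) / p^2)^4) · p^(-2)) / q^2
= ((((p · r^4)^4) / ((p^2)^4)) · p^(-2)) / q^2    [power of a quotient]
= ((((p^4) · ((r^4)^4)) / ((p^2)^4)) · p^(-2)) / q^2    [power of a product]
= (((p^4 · r^16) / ((p^2)^4)) · p^(-2)) / q^2    [power of a power]
= (((p^4 · r^16) / p^8) · p^(-2)) / q^2    [power of a power]
= p^(-6)q^(-2)r^16    [quotient of powers; product of powers]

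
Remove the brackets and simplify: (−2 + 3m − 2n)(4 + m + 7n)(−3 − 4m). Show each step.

24 + 2m − 49m² + 66n + 31mn − 12m³ − 76m²n + 42n² + 56mn²

(−2 + 3m − 2n)(4 + m + 7n)(−3 − 4m)
= (−8 − 2m − 14n + 12m + 3m² + 21mn − 8n − 2mn − 14n²)(−3 − 4m)    [distributive law]
= (−8 + 10m − 22n + 3m² + 19mn − 14n²)(−3 − 4m)    [combine like terms]
= 24 + 32m − 30m − 40m² + 66n + 88mn − 9m² − 12m³ − 57mn − 76m²n + 42n² + 56mn²    [distributive law]
= 24 + 2m − 49m² + 66n + 31mn − 12m³ − 76m²n + 42n² + 56mn²    [combine like terms]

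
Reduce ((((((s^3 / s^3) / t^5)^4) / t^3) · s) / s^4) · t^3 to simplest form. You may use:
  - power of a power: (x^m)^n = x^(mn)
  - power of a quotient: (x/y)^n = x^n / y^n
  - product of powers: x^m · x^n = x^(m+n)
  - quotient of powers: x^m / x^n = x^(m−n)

((((((s^3 / s^3) / t^5)^4) / t^3) · s) / s^4) · t^3
= ((((((s^3 / s^3)^4) / ((t^5)^4)) / t^3) · s) / s^4) · t^3    [power of a quotient]
= (((((((s^3)^4) / ((s^3)^4)) / ((t^5)^4)) / t^3) · s) / s^4) · t^3    [power of a quotient]
= (((((s^12 / ((s^3)^4)) / ((t^5)^4)) / t^3) · s) / s^4) · t^3    [power of a power]
= (((((s^12 / s^12) / ((t^5)^4)) / t^3) · s) / s^4) · t^3    [power of a power]
= ((((s^0 / ((t^5)^4)) / t^3) · s) / s^4) · t^3    [quotient of powers]
= ((((s^0 / t^20) / t^3) · s) / s^4) · t^3    [power of a power]
= s^(-3)t^(-20)    [quotient of powers; product of powers]

s^(-3)t^(-20)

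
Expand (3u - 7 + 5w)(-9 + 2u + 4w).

-41u + 6u² + 22uw + 63 - 73w + 20w²

(3u - 7 + 5w)(-9 + 2u + 4w)
= -27u + 6u² + 12uw + 63 - 14u - 28w - 45w + 10uw + 20w²    [distributive law]
= -41u + 6u² + 22uw + 63 - 73w + 20w²    [combine like terms]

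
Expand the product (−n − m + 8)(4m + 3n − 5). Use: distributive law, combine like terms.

(−n − m + 8)(4m + 3n − 5)
= −4mn − 3n^2 + 5n − 4m^2 − 3mn + 5m + 32m + 24n − 40    [distributive law]
= −7mn − 3n^2 + 29n − 4m^2 + 37m − 40    [combine like terms]

−7mn − 3n^2 + 29n − 4m^2 + 37m − 40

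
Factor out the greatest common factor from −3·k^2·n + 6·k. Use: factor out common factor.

−3·k^2·n + 6·k
= 3(−k^2·n + 2·k)    [factor out 3]
= 3·k(−k·n + 2)    [factor out k]

3·k(−k·n + 2)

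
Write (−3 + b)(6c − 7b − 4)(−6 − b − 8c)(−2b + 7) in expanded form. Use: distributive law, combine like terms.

(−3 + b)(6c − 7b − 4)(−6 − b − 8c)(−2b + 7)
= (−18c + 21b + 12 + 6bc − 7b^2 − 4b)(−6 − b − 8c)(−2b + 7)    [distributive law]
= (−18c + 17b + 12 + 6bc − 7b^2)(−6 − b − 8c)(−2b + 7)    [combine like terms]
= (108c + 18bc + 144c^2 − 102b − 17b^2 − 136bc − 72 − 12b − 96c − 36bc − 6b^2c − 48bc^2 + 42b^2 + 7b^3 + 56b^2c)(−2b + 7)    [distributive law]
= (12c − 154bc + 144c^2 − 114b + 25b^2 − 72 + 50b^2c − 48bc^2 + 7b^3)(−2b + 7)    [combine like terms]
= −24bc + 84c + 308b^2c − 1078bc − 288bc^2 + 1008c^2 + 228b^2 − 798b − 50b^3 + 175b^2 + 144b − 504 − 100b^3c + 350b^2c + 96b^2c^2 − 336bc^2 − 14b^4 + 49b^3    [distributive law]
= −1102bc + 84c + 658b^2c − 624bc^2 + 1008c^2 + 403b^2 − 654b − b^3 − 504 − 100b^3c + 96b^2c^2 − 14b^4    [combine like terms]

−1102bc + 84c + 658b^2c − 624bc^2 + 1008c^2 + 403b^2 − 654b − b^3 − 504 − 100b^3c + 96b^2c^2 − 14b^4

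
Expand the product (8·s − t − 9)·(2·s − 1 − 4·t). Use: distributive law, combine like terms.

16·s² − 26·s − 34·s·t + 37·t + 4·t² + 9

(8·s − t − 9)·(2·s − 1 − 4·t)
= 16·s² − 8·s − 32·s·t − 2·s·t + t + 4·t² − 18·s + 9 + 36·t    [distributive law]
= 16·s² − 26·s − 34·s·t + 37·t + 4·t² + 9    [combine like terms]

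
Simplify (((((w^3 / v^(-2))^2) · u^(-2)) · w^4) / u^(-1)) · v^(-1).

(((((w^3 / v^(-2))^2) · u^(-2)) · w^4) / u^(-1)) · v^(-1)
= ((((((w^3)^2) / ((v^(-2))^2)) · u^(-2)) · w^4) / u^(-1)) · v^(-1)    [power of a quotient]
= ((((w^6 / ((v^(-2))^2)) · u^(-2)) · w^4) / u^(-1)) · v^(-1)    [power of a power]
= ((((w^6 / v^(-4)) · u^(-2)) · w^4) / u^(-1)) · v^(-1)    [power of a power]
= u^(-1)·v^3·w^10    [quotient of powers; product of powers]

u^(-1)·v^3·w^10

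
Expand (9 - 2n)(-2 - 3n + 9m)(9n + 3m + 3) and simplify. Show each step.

(9 - 2n)(-2 - 3n + 9m)(9n + 3m + 3)
= (-18 - 27n + 81m + 4n + 6n^2 - 18mn)(9n + 3m + 3)    [distributive law]
= (-18 - 23n + 81m + 6n^2 - 18mn)(9n + 3m + 3)    [combine like terms]
= -162n - 54m - 54 - 207n^2 - 69mn - 69n + 729mn + 243m^2 + 243m + 54n^3 + 18mn^2 + 18n^2 - 162mn^2 - 54m^2n - 54mn    [distributive law]
= -231n + 189m - 54 - 189n^2 + 606mn + 243m^2 + 54n^3 - 144mn^2 - 54m^2n    [combine like terms]

-231n + 189m - 54 - 189n^2 + 606mn + 243m^2 + 54n^3 - 144mn^2 - 54m^2n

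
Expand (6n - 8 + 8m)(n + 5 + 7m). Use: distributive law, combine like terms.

6n² + 22n + 50mn - 40 - 16m + 56m²

(6n - 8 + 8m)(n + 5 + 7m)
= 6n² + 30n + 42mn - 8n - 40 - 56m + 8mn + 40m + 56m²    [distributive law]
= 6n² + 22n + 50mn - 40 - 16m + 56m²    [combine like terms]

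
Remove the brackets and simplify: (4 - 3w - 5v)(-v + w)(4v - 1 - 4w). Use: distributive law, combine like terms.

-21v^2 + 4v + 34vw - 4w - 13w^2 - 28v^2w - 4vw^2 + 12w^3 + 20v^3

(4 - 3w - 5v)(-v + w)(4v - 1 - 4w)
= (-4v + 4w + 3vw - 3w^2 + 5v^2 - 5vw)(4v - 1 - 4w)    [distributive law]
= (-4v + 4w - 2vw - 3w^2 + 5v^2)(4v - 1 - 4w)    [combine like terms]
= -16v^2 + 4v + 16vw + 16vw - 4w - 16w^2 - 8v^2w + 2vw + 8vw^2 - 12vw^2 + 3w^2 + 12w^3 + 20v^3 - 5v^2 - 20v^2w    [distributive law]
= -21v^2 + 4v + 34vw - 4w - 13w^2 - 28v^2w - 4vw^2 + 12w^3 + 20v^3    [combine like terms]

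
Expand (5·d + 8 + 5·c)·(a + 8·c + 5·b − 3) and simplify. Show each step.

(5·d + 8 + 5·c)·(a + 8·c + 5·b − 3)
= 5·a·d + 40·c·d + 25·b·d − 15·d + 8·a + 64·c + 40·b − 24 + 5·a·c + 40·c^2 + 25·b·c − 15·c    [distributive law]
= 5·a·d + 40·c·d + 25·b·d − 15·d + 8·a + 49·c + 40·b − 24 + 5·a·c + 40·c^2 + 25·b·c    [combine like terms]

5·a·d + 40·c·d + 25·b·d − 15·d + 8·a + 49·c + 40·b − 24 + 5·a·c + 40·c^2 + 25·b·c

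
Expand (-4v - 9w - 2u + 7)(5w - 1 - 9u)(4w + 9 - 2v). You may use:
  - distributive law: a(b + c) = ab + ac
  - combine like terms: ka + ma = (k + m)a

10vw^2 - 252vw + 40v^2w + 50v - 8v^2 + 2uvw + 446uv - 72uv^2 - 180w^3 - 229w^2 + 368w + 284uw^2 + 395uw - 549u + 72u^2w + 162u^2 - 36u^2v - 63

(-4v - 9w - 2u + 7)(5w - 1 - 9u)(4w + 9 - 2v)
= (-20vw + 4v + 36uv - 45w^2 + 9w + 81uw - 10uw + 2u + 18u^2 + 35w - 7 - 63u)(4w + 9 - 2v)    [distributive law]
= (-20vw + 4v + 36uv - 45w^2 + 44w + 71uw - 61u + 18u^2 - 7)(4w + 9 - 2v)    [combine like terms]
= -80vw^2 - 180vw + 40v^2w + 16vw + 36v - 8v^2 + 144uvw + 324uv - 72uv^2 - 180w^3 - 405w^2 + 90vw^2 + 176w^2 + 396w - 88vw + 284uw^2 + 639uw - 142uvw - 244uw - 549u + 122uv + 72u^2w + 162u^2 - 36u^2v - 28w - 63 + 14v    [distributive law]
= 10vw^2 - 252vw + 40v^2w + 50v - 8v^2 + 2uvw + 446uv - 72uv^2 - 180w^3 - 229w^2 + 368w + 284uw^2 + 395uw - 549u + 72u^2w + 162u^2 - 36u^2v - 63    [combine like terms]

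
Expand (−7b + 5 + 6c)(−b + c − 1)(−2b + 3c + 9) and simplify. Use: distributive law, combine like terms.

−14b^3 + 47b^2c + 59b^2 − 51bc^2 − 109bc + 28b + 51c^2 − 24c − 45 + 18c^3

(−7b + 5 + 6c)(−b + c − 1)(−2b + 3c + 9)
= (7b^2 − 7bc + 7b − 5b + 5c − 5 − 6bc + 6c^2 − 6c)(−2b + 3c + 9)    [distributive law]
= (7b^2 − 13bc + 2b − c − 5 + 6c^2)(−2b + 3c + 9)    [combine like terms]
= −14b^3 + 21b^2c + 63b^2 + 26b^2c − 39bc^2 − 117bc − 4b^2 + 6bc + 18b + 2bc − 3c^2 − 9c + 10b − 15c − 45 − 12bc^2 + 18c^3 + 54c^2    [distributive law]
= −14b^3 + 47b^2c + 59b^2 − 51bc^2 − 109bc + 28b + 51c^2 − 24c − 45 + 18c^3    [combine like terms]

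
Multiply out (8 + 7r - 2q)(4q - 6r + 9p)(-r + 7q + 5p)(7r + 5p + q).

(8 + 7r - 2q)(4q - 6r + 9p)(-r + 7q + 5p)(7r + 5p + q)
= (32q - 48r + 72p + 28qr - 42r^2 + 63pr - 8q^2 + 12qr - 18pq)(-r + 7q + 5p)(7r + 5p + q)    [distributive law]
= (32q - 48r + 72p + 40qr - 42r^2 + 63pr - 8q^2 - 18pq)(-r + 7q + 5p)(7r + 5p + q)    [combine like terms]
= (-32qr + 224q^2 + 160pq + 48r^2 - 336qr - 240pr - 72pr + 504pq + 360p^2 - 40qr^2 + 280q^2r + 200pqr + 42r^3 - 294qr^2 - 210pr^2 - 63pr^2 + 441pqr + 315p^2r + 8q^2r - 56q^3 - 40pq^2 + 18pqr - 126pq^2 - 90p^2q)(7r + 5p + q)    [distributive law]
= (-368qr + 224q^2 + 664pq + 48r^2 - 312pr + 360p^2 - 334qr^2 + 288q^2r + 659pqr + 42r^3 - 273pr^2 + 315p^2r - 56q^3 - 166pq^2 - 90p^2q)(7r + 5p + q)    [combine like terms]
= -2576qr^2 - 1840pqr - 368q^2r + 1568q^2r + 1120pq^2 + 224q^3 + 4648pqr + 3320p^2q + 664pq^2 + 336r^3 + 240pr^2 + 48qr^2 - 2184pr^2 - 1560p^2r - 312pqr + 2520p^2r + 1800p^3 + 360p^2q - 2338qr^3 - 1670pqr^2 - 334q^2r^2 + 2016q^2r^2 + 1440pq^2r + 288q^3r + 4613pqr^2 + 3295p^2qr + 659pq^2r + 294r^4 + 210pr^3 + 42qr^3 - 1911pr^3 - 1365p^2r^2 - 273pqr^2 + 2205p^2r^2 + 1575p^3r + 315p^2qr - 392q^3r - 280pq^3 - 56q^4 - 1162pq^2r - 830p^2q^2 - 166pq^3 - 630p^2qr - 450p^3q - 90p^2q^2    [distributive law]
= -2528qr^2 + 2496pqr + 1200q^2r + 1784pq^2 + 224q^3 + 3680p^2q + 336r^3 - 1944pr^2 + 960p^2r + 1800p^3 - 2296qr^3 + 2670pqr^2 + 1682q^2r^2 + 937pq^2r - 104q^3r + 2980p^2qr + 294r^4 - 1701pr^3 + 840p^2r^2 + 1575p^3r - 446pq^3 - 56q^4 - 920p^2q^2 - 450p^3q    [combine like terms]

-2528qr^2 + 2496pqr + 1200q^2r + 1784pq^2 + 224q^3 + 3680p^2q + 336r^3 - 1944pr^2 + 960p^2r + 1800p^3 - 2296qr^3 + 2670pqr^2 + 1682q^2r^2 + 937pq^2r - 104q^3r + 2980p^2qr + 294r^4 - 1701pr^3 + 840p^2r^2 + 1575p^3r - 446pq^3 - 56q^4 - 920p^2q^2 - 450p^3q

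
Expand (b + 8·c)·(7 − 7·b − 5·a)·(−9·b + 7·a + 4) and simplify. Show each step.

(b + 8·c)·(7 − 7·b − 5·a)·(−9·b + 7·a + 4)
= (7·b − 7·b^2 − 5·a·b + 56·c − 56·b·c − 40·a·c)·(−9·b + 7·a + 4)    [distributive law]
= −63·b^2 + 49·a·b + 28·b + 63·b^3 − 49·a·b^2 − 28·b^2 + 45·a·b^2 − 35·a^2·b − 20·a·b − 504·b·c + 392·a·c + 224·c + 504·b^2·c − 392·a·b·c − 224·b·c + 360·a·b·c − 280·a^2·c − 160·a·c    [distributive law]
= −91·b^2 + 29·a·b + 28·b + 63·b^3 − 4·a·b^2 − 35·a^2·b − 728·b·c + 232·a·c + 224·c + 504·b^2·c − 32·a·b·c − 280·a^2·c    [combine like terms]

−91·b^2 + 29·a·b + 28·b + 63·b^3 − 4·a·b^2 − 35·a^2·b − 728·b·c + 232·a·c + 224·c + 504·b^2·c − 32·a·b·c − 280·a^2·c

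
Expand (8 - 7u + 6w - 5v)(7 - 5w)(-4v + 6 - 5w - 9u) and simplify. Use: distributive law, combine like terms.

(8 - 7u + 6w - 5v)(7 - 5w)(-4v + 6 - 5w - 9u)
= (56 - 40w - 49u + 35uw + 42w - 30w² - 35v + 25vw)(-4v + 6 - 5w - 9u)    [distributive law]
= (56 + 2w - 49u + 35uw - 30w² - 35v + 25vw)(-4v + 6 - 5w - 9u)    [combine like terms]
= -224v + 336 - 280w - 504u - 8vw + 12w - 10w² - 18uw + 196uv - 294u + 245uw + 441u² - 140uvw + 210uw - 175uw² - 315u²w + 120vw² - 180w² + 150w³ + 270uw² + 140v² - 210v + 175vw + 315uv - 100v²w + 150vw - 125vw² - 225uvw    [distributive law]
= -434v + 336 - 268w - 798u + 317vw - 190w² + 437uw + 511uv + 441u² - 365uvw + 95uw² - 315u²w - 5vw² + 150w³ + 140v² - 100v²w    [combine like terms]

-434v + 336 - 268w - 798u + 317vw - 190w² + 437uw + 511uv + 441u² - 365uvw + 95uw² - 315u²w - 5vw² + 150w³ + 140v² - 100v²w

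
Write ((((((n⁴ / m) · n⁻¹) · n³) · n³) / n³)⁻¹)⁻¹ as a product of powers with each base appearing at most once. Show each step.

m⁻¹·n⁶

((((((n⁴ / m) · n⁻¹) · n³) · n³) / n³)⁻¹)⁻¹
= (((((n⁴ / m) · n⁻¹) · n³) · n³) / n³)¹    [power of a power]
= (((((n⁴ / m) · n⁻¹) · n³) · n³)¹) / ((n³)¹)    [power of a quotient]
= (((((n⁴ / m) · n⁻¹) · n³)¹) · ((n³)¹)) / ((n³)¹)    [power of a product]
= (((((n⁴ / m) · n⁻¹)¹) · ((n³)¹)) · ((n³)¹)) / ((n³)¹)    [power of a product]
= (((((n⁴ / m)¹) · ((n⁻¹)¹)) · ((n³)¹)) · ((n³)¹)) / ((n³)¹)    [power of a product]
= ((((((n⁴)¹) / (m¹)) · ((n⁻¹)¹)) · ((n³)¹)) · ((n³)¹)) / ((n³)¹)    [power of a quotient]
= ((((n⁴ / (m¹)) · ((n⁻¹)¹)) · ((n³)¹)) · ((n³)¹)) / ((n³)¹)    [power of a power]
= ((((n⁴ / m) · ((n⁻¹)¹)) · ((n³)¹)) · ((n³)¹)) / ((n³)¹)    [power of a power]
= ((((n⁴ / m) · n⁻¹) · ((n³)¹)) · ((n³)¹)) / ((n³)¹)    [power of a power]
= ((((n⁴ / m) · n⁻¹) · n³) · ((n³)¹)) / ((n³)¹)    [power of a power]
= ((((n⁴ / m) · n⁻¹) · n³) · n³) / ((n³)¹)    [power of a power]
= ((((n⁴ / m) · n⁻¹) · n³) · n³) / n³    [power of a power]
= m⁻¹·n⁶    [quotient of powers; product of powers]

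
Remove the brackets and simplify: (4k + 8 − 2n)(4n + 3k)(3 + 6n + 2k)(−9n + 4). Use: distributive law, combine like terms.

−1966kn² + 304kn − 396kn³ − 828k²n² − 388k²n + 336k² − 216k³n + 96k³ − 192n² + 384n − 1704n³ + 288k + 432n⁴

(4k + 8 − 2n)(4n + 3k)(3 + 6n + 2k)(−9n + 4)
= (16kn + 12k² + 32n + 24k − 8n² − 6kn)(3 + 6n + 2k)(−9n + 4)    [distributive law]
= (10kn + 12k² + 32n + 24k − 8n²)(3 + 6n + 2k)(−9n + 4)    [combine like terms]
= (30kn + 60kn² + 20k²n + 36k² + 72k²n + 24k³ + 96n + 192n² + 64kn + 72k + 144kn + 48k² − 24n² − 48n³ − 16kn²)(−9n + 4)    [distributive law]
= (238kn + 44kn² + 92k²n + 84k² + 24k³ + 96n + 168n² + 72k − 48n³)(−9n + 4)    [combine like terms]
= −2142kn² + 952kn − 396kn³ + 176kn² − 828k²n² + 368k²n − 756k²n + 336k² − 216k³n + 96k³ − 864n² + 384n − 1512n³ + 672n² − 648kn + 288k + 432n⁴ − 192n³    [distributive law]
= −1966kn² + 304kn − 396kn³ − 828k²n² − 388k²n + 336k² − 216k³n + 96k³ − 192n² + 384n − 1704n³ + 288k + 432n⁴    [combine like terms]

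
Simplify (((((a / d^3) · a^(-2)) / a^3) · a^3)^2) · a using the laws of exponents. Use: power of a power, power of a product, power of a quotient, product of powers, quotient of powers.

a^(-1)d^(-6)

(((((a / d^3) · a^(-2)) / a^3) · a^3)^2) · a
= (((((a / d^3) · a^(-2)) / a^3)^2) · ((a^3)^2)) · a    [power of a product]
= (((((a / d^3) · a^(-2))^2) / ((a^3)^2)) · ((a^3)^2)) · a    [power of a quotient]
= (((((a / d^3)^2) · ((a^(-2))^2)) / ((a^3)^2)) · ((a^3)^2)) · a    [power of a product]
= (((((a^2) / ((d^3)^2)) · ((a^(-2))^2)) / ((a^3)^2)) · ((a^3)^2)) · a    [power of a quotient]
= ((((a^2 / d^6) · ((a^(-2))^2)) / ((a^3)^2)) · ((a^3)^2)) · a    [power of a power]
= ((((a^2 / d^6) · a^(-4)) / ((a^3)^2)) · ((a^3)^2)) · a    [power of a power]
= ((((a^2 / d^6) · a^(-4)) / a^6) · ((a^3)^2)) · a    [power of a power]
= ((((a^2 / d^6) · a^(-4)) / a^6) · a^6) · a    [power of a power]
= a^(-1)d^(-6)    [quotient of powers; product of powers]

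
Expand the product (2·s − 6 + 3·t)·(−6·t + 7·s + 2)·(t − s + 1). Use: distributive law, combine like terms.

27·s·t^2 + 5·s^2·t − 71·s·t − 14·s^3 + 52·s^2 − 26·s + 24·t^2 + 30·t − 12 − 18·t^3

(2·s − 6 + 3·t)·(−6·t + 7·s + 2)·(t − s + 1)
= (−12·s·t + 14·s^2 + 4·s + 36·t − 42·s − 12 − 18·t^2 + 21·s·t + 6·t)·(t − s + 1)    [distributive law]
= (9·s·t + 14·s^2 − 38·s + 42·t − 12 − 18·t^2)·(t − s + 1)    [combine like terms]
= 9·s·t^2 − 9·s^2·t + 9·s·t + 14·s^2·t − 14·s^3 + 14·s^2 − 38·s·t + 38·s^2 − 38·s + 42·t^2 − 42·s·t + 42·t − 12·t + 12·s − 12 − 18·t^3 + 18·s·t^2 − 18·t^2    [distributive law]
= 27·s·t^2 + 5·s^2·t − 71·s·t − 14·s^3 + 52·s^2 − 26·s + 24·t^2 + 30·t − 12 − 18·t^3    [combine like terms]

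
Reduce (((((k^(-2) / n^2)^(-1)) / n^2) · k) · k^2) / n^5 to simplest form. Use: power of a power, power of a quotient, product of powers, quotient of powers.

k^5n^(-5)

(((((k^(-2) / n^2)^(-1)) / n^2) · k) · k^2) / n^5
= ((((((k^(-2))^(-1)) / ((n^2)^(-1))) / n^2) · k) · k^2) / n^5    [power of a quotient]
= ((((k^2 / ((n^2)^(-1))) / n^2) · k) · k^2) / n^5    [power of a power]
= ((((k^2 / n^(-2)) / n^2) · k) · k^2) / n^5    [power of a power]
= k^5n^(-5)    [quotient of powers; product of powers]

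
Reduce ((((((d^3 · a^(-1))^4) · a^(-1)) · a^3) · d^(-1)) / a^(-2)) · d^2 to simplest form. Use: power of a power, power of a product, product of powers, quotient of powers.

d^13

((((((d^3 · a^(-1))^4) · a^(-1)) · a^3) · d^(-1)) / a^(-2)) · d^2
= (((((((d^3)^4) · ((a^(-1))^4)) · a^(-1)) · a^3) · d^(-1)) / a^(-2)) · d^2    [power of a product]
= (((((d^12 · ((a^(-1))^4)) · a^(-1)) · a^3) · d^(-1)) / a^(-2)) · d^2    [power of a power]
= (((((d^12 · a^(-4)) · a^(-1)) · a^3) · d^(-1)) / a^(-2)) · d^2    [power of a power]
= d^13    [quotient of powers; product of powers]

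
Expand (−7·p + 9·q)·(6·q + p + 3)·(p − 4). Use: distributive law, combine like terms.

−33·p²·q + 159·p·q − 7·p³ + 7·p² + 84·p + 54·p·q² − 216·q² − 108·q

(−7·p + 9·q)·(6·q + p + 3)·(p − 4)
= (−42·p·q − 7·p² − 21·p + 54·q² + 9·p·q + 27·q)·(p − 4)    [distributive law]
= (−33·p·q − 7·p² − 21·p + 54·q² + 27·q)·(p − 4)    [combine like terms]
= −33·p²·q + 132·p·q − 7·p³ + 28·p² − 21·p² + 84·p + 54·p·q² − 216·q² + 27·p·q − 108·q    [distributive law]
= −33·p²·q + 159·p·q − 7·p³ + 7·p² + 84·p + 54·p·q² − 216·q² − 108·q    [combine like terms]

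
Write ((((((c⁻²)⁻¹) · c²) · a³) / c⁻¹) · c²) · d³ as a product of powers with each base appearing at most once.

((((((c⁻²)⁻¹) · c²) · a³) / c⁻¹) · c²) · d³
= ((((c² · c²) · a³) / c⁻¹) · c²) · d³    [power of a power]
= (((c⁴ · a³) / c⁻¹) · c²) · d³    [product of powers]
= a³c⁷d³    [quotient of powers; product of powers]

a³c⁷d³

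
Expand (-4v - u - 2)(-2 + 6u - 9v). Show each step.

(-4v - u - 2)(-2 + 6u - 9v)
= 8v - 24uv + 36v^2 + 2u - 6u^2 + 9uv + 4 - 12u + 18v    [distributive law]
= 26v - 15uv + 36v^2 - 10u - 6u^2 + 4    [combine like terms]

26v - 15uv + 36v^2 - 10u - 6u^2 + 4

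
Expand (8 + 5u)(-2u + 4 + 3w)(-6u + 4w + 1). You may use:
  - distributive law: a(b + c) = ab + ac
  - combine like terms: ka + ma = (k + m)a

(8 + 5u)(-2u + 4 + 3w)(-6u + 4w + 1)
= (-16u + 32 + 24w - 10u^2 + 20u + 15uw)(-6u + 4w + 1)    [distributive law]
= (4u + 32 + 24w - 10u^2 + 15uw)(-6u + 4w + 1)    [combine like terms]
= -24u^2 + 16uw + 4u - 192u + 128w + 32 - 144uw + 96w^2 + 24w + 60u^3 - 40u^2w - 10u^2 - 90u^2w + 60uw^2 + 15uw    [distributive law]
= -34u^2 - 113uw - 188u + 152w + 32 + 96w^2 + 60u^3 - 130u^2w + 60uw^2    [combine like terms]

-34u^2 - 113uw - 188u + 152w + 32 + 96w^2 + 60u^3 - 130u^2w + 60uw^2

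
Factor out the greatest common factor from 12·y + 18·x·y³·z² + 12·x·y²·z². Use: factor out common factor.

12·y + 18·x·y³·z² + 12·x·y²·z²
= 6(2·y + 3·x·y³·z² + 2·x·y²·z²)    [factor out 6]
= 6·y(2 + 3·x·y²·z² + 2·x·y·z²)    [factor out y]

6·y(2 + 3·x·y²·z² + 2·x·y·z²)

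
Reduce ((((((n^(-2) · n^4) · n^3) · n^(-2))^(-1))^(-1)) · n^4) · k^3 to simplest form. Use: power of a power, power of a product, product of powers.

k^3n^7

((((((n^(-2) · n^4) · n^3) · n^(-2))^(-1))^(-1)) · n^4) · k^3
= (((((n^(-2) · n^4) · n^3) · n^(-2))^1) · n^4) · k^3    [power of a power]
= (((((n^(-2) · n^4) · n^3)^1) · ((n^(-2))^1)) · n^4) · k^3    [power of a product]
= (((((n^(-2) · n^4)^1) · ((n^3)^1)) · ((n^(-2))^1)) · n^4) · k^3    [power of a product]
= ((((((n^(-2))^1) · ((n^4)^1)) · ((n^3)^1)) · ((n^(-2))^1)) · n^4) · k^3    [power of a product]
= ((((n^(-2) · ((n^4)^1)) · ((n^3)^1)) · ((n^(-2))^1)) · n^4) · k^3    [power of a power]
= ((((n^(-2) · n^4) · ((n^3)^1)) · ((n^(-2))^1)) · n^4) · k^3    [power of a power]
= (((n^2 · ((n^3)^1)) · ((n^(-2))^1)) · n^4) · k^3    [product of powers]
= (((n^2 · n^3) · ((n^(-2))^1)) · n^4) · k^3    [power of a power]
= ((n^5 · ((n^(-2))^1)) · n^4) · k^3    [product of powers]
= ((n^5 · n^(-2)) · n^4) · k^3    [power of a power]
= (n^3 · n^4) · k^3    [product of powers]
= n^7 · k^3    [product of powers]
= k^3n^7    [rearrange]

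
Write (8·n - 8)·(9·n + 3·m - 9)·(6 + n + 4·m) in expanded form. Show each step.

(8·n - 8)·(9·n + 3·m - 9)·(6 + n + 4·m)
= (72·n^2 + 24·m·n - 72·n - 72·n - 24·m + 72)·(6 + n + 4·m)    [distributive law]
= (72·n^2 + 24·m·n - 144·n - 24·m + 72)·(6 + n + 4·m)    [combine like terms]
= 432·n^2 + 72·n^3 + 288·m·n^2 + 144·m·n + 24·m·n^2 + 96·m^2·n - 864·n - 144·n^2 - 576·m·n - 144·m - 24·m·n - 96·m^2 + 432 + 72·n + 288·m    [distributive law]
= 288·n^2 + 72·n^3 + 312·m·n^2 - 456·m·n + 96·m^2·n - 792·n + 144·m - 96·m^2 + 432    [combine like terms]

288·n^2 + 72·n^3 + 312·m·n^2 - 456·m·n + 96·m^2·n - 792·n + 144·m - 96·m^2 + 432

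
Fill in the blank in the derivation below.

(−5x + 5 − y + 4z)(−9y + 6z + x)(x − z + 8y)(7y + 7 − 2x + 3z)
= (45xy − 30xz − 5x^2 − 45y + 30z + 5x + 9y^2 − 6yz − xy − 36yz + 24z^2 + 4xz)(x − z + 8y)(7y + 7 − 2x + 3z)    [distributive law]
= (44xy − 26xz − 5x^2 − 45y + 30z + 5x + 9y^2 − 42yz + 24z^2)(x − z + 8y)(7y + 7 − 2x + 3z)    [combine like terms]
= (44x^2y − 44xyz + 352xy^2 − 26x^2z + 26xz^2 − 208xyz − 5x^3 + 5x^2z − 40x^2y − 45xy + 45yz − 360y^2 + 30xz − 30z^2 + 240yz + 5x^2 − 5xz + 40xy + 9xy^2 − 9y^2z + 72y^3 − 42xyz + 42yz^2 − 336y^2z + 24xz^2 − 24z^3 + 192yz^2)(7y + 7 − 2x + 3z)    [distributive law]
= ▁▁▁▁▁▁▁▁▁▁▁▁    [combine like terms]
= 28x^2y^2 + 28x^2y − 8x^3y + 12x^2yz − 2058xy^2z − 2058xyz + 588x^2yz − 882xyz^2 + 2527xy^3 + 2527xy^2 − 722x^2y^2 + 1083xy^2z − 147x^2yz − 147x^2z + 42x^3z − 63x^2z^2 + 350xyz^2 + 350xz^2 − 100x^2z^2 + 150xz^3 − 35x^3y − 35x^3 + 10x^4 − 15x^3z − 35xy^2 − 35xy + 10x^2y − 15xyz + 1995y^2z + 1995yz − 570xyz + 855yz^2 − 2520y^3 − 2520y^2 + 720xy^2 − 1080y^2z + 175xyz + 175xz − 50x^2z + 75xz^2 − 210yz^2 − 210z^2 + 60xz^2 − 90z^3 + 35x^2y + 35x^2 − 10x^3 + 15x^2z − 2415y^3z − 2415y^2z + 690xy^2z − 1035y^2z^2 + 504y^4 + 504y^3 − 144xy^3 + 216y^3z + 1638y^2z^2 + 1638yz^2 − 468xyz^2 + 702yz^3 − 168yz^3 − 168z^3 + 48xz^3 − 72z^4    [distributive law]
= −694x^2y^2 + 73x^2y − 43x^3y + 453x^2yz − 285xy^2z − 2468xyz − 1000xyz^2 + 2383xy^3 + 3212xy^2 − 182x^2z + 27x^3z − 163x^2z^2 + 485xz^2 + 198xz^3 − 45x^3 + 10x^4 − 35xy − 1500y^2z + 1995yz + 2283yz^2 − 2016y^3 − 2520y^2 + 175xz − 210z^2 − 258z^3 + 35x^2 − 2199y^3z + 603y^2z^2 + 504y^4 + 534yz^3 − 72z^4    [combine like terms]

By combine like terms:

(4x^2y − 294xyz + 361xy^2 − 21x^2z + 50xz^2 − 5x^3 − 5xy + 285yz − 360y^2 + 25xz − 30z^2 + 5x^2 − 345y^2z + 72y^3 + 234yz^2 − 24z^3)(7y + 7 − 2x + 3z)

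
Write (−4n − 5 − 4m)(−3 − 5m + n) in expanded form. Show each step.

7n + 16mn − 4n² + 15 + 37m + 20m²

(−4n − 5 − 4m)(−3 − 5m + n)
= 12n + 20mn − 4n² + 15 + 25m − 5n + 12m + 20m² − 4mn    [distributive law]
= 7n + 16mn − 4n² + 15 + 37m + 20m²    [combine like terms]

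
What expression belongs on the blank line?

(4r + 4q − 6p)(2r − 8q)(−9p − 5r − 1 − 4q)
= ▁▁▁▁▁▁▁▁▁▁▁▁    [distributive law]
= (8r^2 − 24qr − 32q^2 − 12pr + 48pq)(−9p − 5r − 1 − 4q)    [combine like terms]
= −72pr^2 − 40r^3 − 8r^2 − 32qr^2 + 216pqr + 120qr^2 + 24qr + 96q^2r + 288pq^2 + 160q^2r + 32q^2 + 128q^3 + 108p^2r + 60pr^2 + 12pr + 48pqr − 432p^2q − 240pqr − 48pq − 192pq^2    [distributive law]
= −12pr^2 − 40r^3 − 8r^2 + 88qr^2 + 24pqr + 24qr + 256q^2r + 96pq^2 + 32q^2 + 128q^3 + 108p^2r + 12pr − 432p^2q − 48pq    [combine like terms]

Applying distributive law to the line above:

(8r^2 − 32qr + 8qr − 32q^2 − 12pr + 48pq)(−9p − 5r − 1 − 4q)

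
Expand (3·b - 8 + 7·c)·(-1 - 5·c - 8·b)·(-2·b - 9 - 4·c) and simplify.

(3·b - 8 + 7·c)·(-1 - 5·c - 8·b)·(-2·b - 9 - 4·c)
= (-3·b - 15·b·c - 24·b^2 + 8 + 40·c + 64·b - 7·c - 35·c^2 - 56·b·c)·(-2·b - 9 - 4·c)    [distributive law]
= (61·b - 71·b·c - 24·b^2 + 8 + 33·c - 35·c^2)·(-2·b - 9 - 4·c)    [combine like terms]
= -122·b^2 - 549·b - 244·b·c + 142·b^2·c + 639·b·c + 284·b·c^2 + 48·b^3 + 216·b^2 + 96·b^2·c - 16·b - 72 - 32·c - 66·b·c - 297·c - 132·c^2 + 70·b·c^2 + 315·c^2 + 140·c^3    [distributive law]
= 94·b^2 - 565·b + 329·b·c + 238·b^2·c + 354·b·c^2 + 48·b^3 - 72 - 329·c + 183·c^2 + 140·c^3    [combine like terms]

94·b^2 - 565·b + 329·b·c + 238·b^2·c + 354·b·c^2 + 48·b^3 - 72 - 329·c + 183·c^2 + 140·c^3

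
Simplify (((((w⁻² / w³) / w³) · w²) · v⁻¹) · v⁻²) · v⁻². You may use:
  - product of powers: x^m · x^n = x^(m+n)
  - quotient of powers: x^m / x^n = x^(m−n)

v⁻⁵w⁻⁶

(((((w⁻² / w³) / w³) · w²) · v⁻¹) · v⁻²) · v⁻²
= ((((w⁻⁵ / w³) · w²) · v⁻¹) · v⁻²) · v⁻²    [quotient of powers]
= (((w⁻⁸ · w²) · v⁻¹) · v⁻²) · v⁻²    [quotient of powers]
= ((w⁻⁶ · v⁻¹) · v⁻²) · v⁻²    [product of powers]
= v⁻⁵w⁻⁶    [product of powers]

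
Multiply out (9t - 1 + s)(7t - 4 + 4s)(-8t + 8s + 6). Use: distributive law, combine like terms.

(9t - 1 + s)(7t - 4 + 4s)(-8t + 8s + 6)
= (63t^2 - 36t + 36st - 7t + 4 - 4s + 7st - 4s + 4s^2)(-8t + 8s + 6)    [distributive law]
= (63t^2 - 43t + 43st + 4 - 8s + 4s^2)(-8t + 8s + 6)    [combine like terms]
= -504t^3 + 504st^2 + 378t^2 + 344t^2 - 344st - 258t - 344st^2 + 344s^2t + 258st - 32t + 32s + 24 + 64st - 64s^2 - 48s - 32s^2t + 32s^3 + 24s^2    [distributive law]
= -504t^3 + 160st^2 + 722t^2 - 22st - 290t + 312s^2t - 16s + 24 - 40s^2 + 32s^3    [combine like terms]

-504t^3 + 160st^2 + 722t^2 - 22st - 290t + 312s^2t - 16s + 24 - 40s^2 + 32s^3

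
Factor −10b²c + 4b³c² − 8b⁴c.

2b²c(−5 + 2bc − 4b²)

−10b²c + 4b³c² − 8b⁴c
= 2(−5b²c + 2b³c² − 4b⁴c)    [factor out 2]
= 2b²c(−5 + 2bc − 4b²)    [factor out b²c]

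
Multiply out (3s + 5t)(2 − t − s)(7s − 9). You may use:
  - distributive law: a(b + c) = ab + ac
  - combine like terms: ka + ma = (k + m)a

(3s + 5t)(2 − t − s)(7s − 9)
= (6s − 3st − 3s^2 + 10t − 5t^2 − 5st)(7s − 9)    [distributive law]
= (6s − 8st − 3s^2 + 10t − 5t^2)(7s − 9)    [combine like terms]
= 42s^2 − 54s − 56s^2t + 72st − 21s^3 + 27s^2 + 70st − 90t − 35st^2 + 45t^2    [distributive law]
= 69s^2 − 54s − 56s^2t + 142st − 21s^3 − 90t − 35st^2 + 45t^2    [combine like terms]

69s^2 − 54s − 56s^2t + 142st − 21s^3 − 90t − 35st^2 + 45t^2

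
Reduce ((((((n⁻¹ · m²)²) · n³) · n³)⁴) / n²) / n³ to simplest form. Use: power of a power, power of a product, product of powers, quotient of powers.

m¹⁶n¹¹

((((((n⁻¹ · m²)²) · n³) · n³)⁴) / n²) / n³
= ((((((n⁻¹ · m²)²) · n³)⁴) · ((n³)⁴)) / n²) / n³    [power of a product]
= ((((((n⁻¹ · m²)²)⁴) · ((n³)⁴)) · ((n³)⁴)) / n²) / n³    [power of a product]
= (((((n⁻¹ · m²)⁸) · ((n³)⁴)) · ((n³)⁴)) / n²) / n³    [power of a power]
= ((((((n⁻¹)⁸) · ((m²)⁸)) · ((n³)⁴)) · ((n³)⁴)) / n²) / n³    [power of a product]
= ((((n⁻⁸ · ((m²)⁸)) · ((n³)⁴)) · ((n³)⁴)) / n²) / n³    [power of a power]
= ((((n⁻⁸ · m¹⁶) · ((n³)⁴)) · ((n³)⁴)) / n²) / n³    [power of a power]
= ((((n⁻⁸ · m¹⁶) · n¹²) · ((n³)⁴)) / n²) / n³    [power of a power]
= ((((n⁻⁸ · m¹⁶) · n¹²) · n¹²) / n²) / n³    [power of a power]
= m¹⁶n¹¹    [quotient of powers; product of powers]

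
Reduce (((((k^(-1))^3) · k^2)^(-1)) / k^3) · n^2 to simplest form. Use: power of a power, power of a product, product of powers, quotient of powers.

(((((k^(-1))^3) · k^2)^(-1)) / k^3) · n^2
= (((((k^(-1))^3)^(-1)) · ((k^2)^(-1))) / k^3) · n^2    [power of a product]
= ((((k^(-1))^(-3)) · ((k^2)^(-1))) / k^3) · n^2    [power of a power]
= ((k^3 · ((k^2)^(-1))) / k^3) · n^2    [power of a power]
= ((k^3 · k^(-2)) / k^3) · n^2    [power of a power]
= (k / k^3) · n^2    [product of powers]
= k^(-2) · n^2    [quotient of powers]
= k^(-2)·n^2    [rearrange]

k^(-2)·n^2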